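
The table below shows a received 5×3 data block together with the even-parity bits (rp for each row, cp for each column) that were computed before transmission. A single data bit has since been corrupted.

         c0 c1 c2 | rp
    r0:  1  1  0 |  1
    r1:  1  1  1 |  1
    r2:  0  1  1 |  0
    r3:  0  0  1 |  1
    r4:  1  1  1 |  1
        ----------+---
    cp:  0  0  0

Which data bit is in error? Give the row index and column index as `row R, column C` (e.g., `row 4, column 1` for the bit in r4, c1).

row 0, column 0

Recompute each row's even parity and compare to rp:
  r0: data parity 0, sent rp 1 → mismatch
  r1: data parity 1, sent rp 1 → ok
  r2: data parity 0, sent rp 0 → ok
  r3: data parity 1, sent rp 1 → ok
  r4: data parity 1, sent rp 1 → ok
Recompute each column's even parity and compare to cp:
  c0: data parity 1, sent cp 0 → mismatch
  c1: data parity 0, sent cp 0 → ok
  c2: data parity 0, sent cp 0 → ok
Exactly one row (r0) and one column (c0) fail → the flipped bit is at their intersection.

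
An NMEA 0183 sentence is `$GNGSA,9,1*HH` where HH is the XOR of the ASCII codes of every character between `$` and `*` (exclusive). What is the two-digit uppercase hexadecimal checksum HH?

54

XOR the ASCII codes of the payload characters:
  'G' = 0x47 → acc = 0x47
  'N' = 0x4E → acc = 0x09
  'G' = 0x47 → acc = 0x4E
  'S' = 0x53 → acc = 0x1D
  'A' = 0x41 → acc = 0x5C
  ',' = 0x2C → acc = 0x70
  '9' = 0x39 → acc = 0x49
  ',' = 0x2C → acc = 0x65
  '1' = 0x31 → acc = 0x54
Checksum = 0x54.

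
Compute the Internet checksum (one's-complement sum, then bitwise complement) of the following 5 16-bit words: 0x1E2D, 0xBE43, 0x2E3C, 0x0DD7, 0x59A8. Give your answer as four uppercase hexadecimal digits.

One's-complement addition (fold any carry out of bit 15 back into bit 0):
  0x1E2D + 0xBE43 = 0x0DC70
  0xDC70 + 0x2E3C = 0x10AAC → wrap carry → 0x0AAD
  0x0AAD + 0x0DD7 = 0x01884
  0x1884 + 0x59A8 = 0x0722C
One's-complement sum = 0x722C.
Checksum = ~0x722C & 0xFFFF = 0x8DD3.

8DD3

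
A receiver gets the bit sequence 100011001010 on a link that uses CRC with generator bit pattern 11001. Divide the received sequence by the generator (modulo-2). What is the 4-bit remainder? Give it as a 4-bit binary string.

Modulo-2 division of 100011001010 by 11001:
  pos 0: 10001 XOR 11001 = 01000
  pos 1: 10001 XOR 11001 = 01000
  pos 2: 10000 XOR 11001 = 01001
  pos 3: 10010 XOR 11001 = 01011
  pos 4: 10111 XOR 11001 = 01110
  pos 5: 11100 XOR 11001 = 00101
  pos 7: 10110 XOR 11001 = 01111
Remainder = 1111 (nonzero — an error is detected).

1111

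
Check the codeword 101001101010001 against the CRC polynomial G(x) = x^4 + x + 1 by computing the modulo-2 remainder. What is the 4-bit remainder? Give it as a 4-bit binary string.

Modulo-2 division of 101001101010001 by 10011:
  pos 0: 10100 XOR 10011 = 00111
  pos 2: 11111 XOR 10011 = 01100
  pos 3: 11000 XOR 10011 = 01011
  pos 4: 10111 XOR 10011 = 00100
  pos 6: 10001 XOR 10011 = 00010
  pos 9: 10000 XOR 10011 = 00011
Remainder = 0111 (nonzero — an error is detected).

0111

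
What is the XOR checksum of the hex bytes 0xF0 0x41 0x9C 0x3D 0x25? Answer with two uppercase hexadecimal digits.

XOR the bytes together:
  start with 0xF0
  0xF0 ⊕ 0x41 = 0xB1
  0xB1 ⊕ 0x9C = 0x2D
  0x2D ⊕ 0x3D = 0x10
  0x10 ⊕ 0x25 = 0x35

35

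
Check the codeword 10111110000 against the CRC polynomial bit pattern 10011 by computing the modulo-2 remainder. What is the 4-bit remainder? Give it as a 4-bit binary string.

Modulo-2 division of 10111110000 by 10011:
  pos 0: 10111 XOR 10011 = 00100
  pos 2: 10011 XOR 10011 = 00000
Remainder = 0000 (zero — the frame passes the CRC check).

0000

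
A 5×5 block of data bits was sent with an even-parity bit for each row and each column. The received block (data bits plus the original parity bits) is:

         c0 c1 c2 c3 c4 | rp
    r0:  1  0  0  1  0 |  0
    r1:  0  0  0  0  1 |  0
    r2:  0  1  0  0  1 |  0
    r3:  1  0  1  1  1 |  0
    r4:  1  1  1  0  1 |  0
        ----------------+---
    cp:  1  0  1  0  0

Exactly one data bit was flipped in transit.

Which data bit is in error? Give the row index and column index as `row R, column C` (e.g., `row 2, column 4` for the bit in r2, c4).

row 1, column 2

Recompute each row's even parity and compare to rp:
  r0: data parity 0, sent rp 0 → ok
  r1: data parity 1, sent rp 0 → mismatch
  r2: data parity 0, sent rp 0 → ok
  r3: data parity 0, sent rp 0 → ok
  r4: data parity 0, sent rp 0 → ok
Recompute each column's even parity and compare to cp:
  c0: data parity 1, sent cp 1 → ok
  c1: data parity 0, sent cp 0 → ok
  c2: data parity 0, sent cp 1 → mismatch
  c3: data parity 0, sent cp 0 → ok
  c4: data parity 0, sent cp 0 → ok
Exactly one row (r1) and one column (c2) fail → the flipped bit is at their intersection.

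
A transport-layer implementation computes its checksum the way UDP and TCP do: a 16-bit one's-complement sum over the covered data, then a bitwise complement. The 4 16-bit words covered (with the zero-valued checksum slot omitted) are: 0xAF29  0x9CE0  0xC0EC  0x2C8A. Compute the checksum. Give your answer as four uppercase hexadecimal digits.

One's-complement addition (fold any carry out of bit 15 back into bit 0):
  0xAF29 + 0x9CE0 = 0x14C09 → wrap carry → 0x4C0A
  0x4C0A + 0xC0EC = 0x10CF6 → wrap carry → 0x0CF7
  0x0CF7 + 0x2C8A = 0x03981
One's-complement sum = 0x3981.
Checksum = ~0x3981 & 0xFFFF = 0xC67E.

C67E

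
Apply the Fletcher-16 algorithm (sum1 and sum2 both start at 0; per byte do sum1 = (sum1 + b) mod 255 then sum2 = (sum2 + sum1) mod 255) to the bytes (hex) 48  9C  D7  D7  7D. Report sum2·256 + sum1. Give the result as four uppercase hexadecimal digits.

Running sums (mod 255):
  after byte 0 (48): sum1=72, sum2=72
  after byte 1 (9C): sum1=228, sum2=45
  after byte 2 (D7): sum1=188, sum2=233
  after byte 3 (D7): sum1=148, sum2=126
  after byte 4 (7D): sum1=18, sum2=144
Checksum = sum2·256 + sum1 = 144·256 + 18 = 36882 = 0x9012.

9012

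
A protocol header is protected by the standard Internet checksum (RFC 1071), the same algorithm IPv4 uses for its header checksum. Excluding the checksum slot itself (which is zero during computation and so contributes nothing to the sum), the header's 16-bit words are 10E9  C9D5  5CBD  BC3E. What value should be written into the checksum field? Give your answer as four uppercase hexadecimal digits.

0C45

One's-complement addition (fold any carry out of bit 15 back into bit 0):
  0x10E9 + 0xC9D5 = 0x0DABE
  0xDABE + 0x5CBD = 0x1377B → wrap carry → 0x377C
  0x377C + 0xBC3E = 0x0F3BA
One's-complement sum = 0xF3BA.
Checksum = ~0xF3BA & 0xFFFF = 0x0C45.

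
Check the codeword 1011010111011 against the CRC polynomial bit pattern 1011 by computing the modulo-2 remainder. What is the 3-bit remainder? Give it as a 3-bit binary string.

Modulo-2 division of 1011010111011 by 1011:
  pos 0: 1011 XOR 1011 = 0000
  pos 5: 1011 XOR 1011 = 0000
  pos 9: 1011 XOR 1011 = 0000
Remainder = 000 (zero — the frame passes the CRC check).

000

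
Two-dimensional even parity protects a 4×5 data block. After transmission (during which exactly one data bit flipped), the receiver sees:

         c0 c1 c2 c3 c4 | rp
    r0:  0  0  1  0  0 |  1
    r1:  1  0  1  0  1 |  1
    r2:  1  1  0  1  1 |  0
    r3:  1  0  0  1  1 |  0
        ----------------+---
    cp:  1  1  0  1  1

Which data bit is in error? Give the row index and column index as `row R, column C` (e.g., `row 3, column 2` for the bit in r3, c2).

Recompute each row's even parity and compare to rp:
  r0: data parity 1, sent rp 1 → ok
  r1: data parity 1, sent rp 1 → ok
  r2: data parity 0, sent rp 0 → ok
  r3: data parity 1, sent rp 0 → mismatch
Recompute each column's even parity and compare to cp:
  c0: data parity 1, sent cp 1 → ok
  c1: data parity 1, sent cp 1 → ok
  c2: data parity 0, sent cp 0 → ok
  c3: data parity 0, sent cp 1 → mismatch
  c4: data parity 1, sent cp 1 → ok
Exactly one row (r3) and one column (c3) fail → the flipped bit is at their intersection.

row 3, column 3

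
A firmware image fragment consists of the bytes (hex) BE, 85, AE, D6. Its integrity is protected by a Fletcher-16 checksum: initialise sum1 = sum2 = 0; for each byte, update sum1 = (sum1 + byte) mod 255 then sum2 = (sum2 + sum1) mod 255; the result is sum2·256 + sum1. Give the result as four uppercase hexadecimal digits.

BFC9

Running sums (mod 255):
  after byte 0 (BE): sum1=190, sum2=190
  after byte 1 (85): sum1=68, sum2=3
  after byte 2 (AE): sum1=242, sum2=245
  after byte 3 (D6): sum1=201, sum2=191
Checksum = sum2·256 + sum1 = 191·256 + 201 = 49097 = 0xBFC9.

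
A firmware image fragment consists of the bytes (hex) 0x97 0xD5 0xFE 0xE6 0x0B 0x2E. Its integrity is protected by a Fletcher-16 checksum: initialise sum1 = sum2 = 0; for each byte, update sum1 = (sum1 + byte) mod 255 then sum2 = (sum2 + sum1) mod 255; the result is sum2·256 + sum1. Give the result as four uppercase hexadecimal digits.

Running sums (mod 255):
  after byte 0 (0x97): sum1=151, sum2=151
  after byte 1 (0xD5): sum1=109, sum2=5
  after byte 2 (0xFE): sum1=108, sum2=113
  after byte 3 (0xE6): sum1=83, sum2=196
  after byte 4 (0x0B): sum1=94, sum2=35
  after byte 5 (0x2E): sum1=140, sum2=175
Checksum = sum2·256 + sum1 = 175·256 + 140 = 44940 = 0xAF8C.

AF8C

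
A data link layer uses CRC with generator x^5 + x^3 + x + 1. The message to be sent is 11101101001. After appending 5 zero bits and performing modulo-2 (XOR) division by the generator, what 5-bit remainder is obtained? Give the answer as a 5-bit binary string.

Append 5 zeros: 1110110100100000. Divide by 101011 (XOR where the leading bit is 1):
  pos 0: 111011 XOR 101011 = 010000
  pos 1: 100000 XOR 101011 = 001011
  pos 3: 101110 XOR 101011 = 000101
  pos 6: 101010 XOR 101011 = 000001
Remainder (last 5 bits) = 10000. This is the CRC / FCS.

10000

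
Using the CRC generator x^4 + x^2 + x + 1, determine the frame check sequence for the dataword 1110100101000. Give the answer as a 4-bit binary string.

Append 4 zeros: 11101001010000000. Divide by 10111 (XOR where the leading bit is 1):
  pos 0: 11101 XOR 10111 = 01010
  pos 1: 10100 XOR 10111 = 00011
  pos 4: 11010 XOR 10111 = 01101
  pos 5: 11011 XOR 10111 = 01100
  pos 6: 11000 XOR 10111 = 01111
  pos 7: 11110 XOR 10111 = 01001
  pos 8: 10010 XOR 10111 = 00101
  pos 10: 10100 XOR 10111 = 00011
Remainder (last 4 bits) = 1100. This is the CRC / FCS.

1100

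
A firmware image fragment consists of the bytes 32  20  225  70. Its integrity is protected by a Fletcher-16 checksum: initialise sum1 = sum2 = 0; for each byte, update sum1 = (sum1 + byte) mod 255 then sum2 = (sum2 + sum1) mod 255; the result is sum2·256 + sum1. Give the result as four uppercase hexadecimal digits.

C65C

Running sums (mod 255):
  after byte 0 (32): sum1=32, sum2=32
  after byte 1 (20): sum1=52, sum2=84
  after byte 2 (225): sum1=22, sum2=106
  after byte 3 (70): sum1=92, sum2=198
Checksum = sum2·256 + sum1 = 198·256 + 92 = 50780 = 0xC65C.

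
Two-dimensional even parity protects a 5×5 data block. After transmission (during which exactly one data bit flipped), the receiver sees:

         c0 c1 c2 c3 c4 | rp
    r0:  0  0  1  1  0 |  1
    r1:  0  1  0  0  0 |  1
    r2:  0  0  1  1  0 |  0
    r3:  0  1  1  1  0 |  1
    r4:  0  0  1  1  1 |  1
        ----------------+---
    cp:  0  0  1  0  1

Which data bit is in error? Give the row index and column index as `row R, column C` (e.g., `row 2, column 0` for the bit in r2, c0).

row 0, column 2

Recompute each row's even parity and compare to rp:
  r0: data parity 0, sent rp 1 → mismatch
  r1: data parity 1, sent rp 1 → ok
  r2: data parity 0, sent rp 0 → ok
  r3: data parity 1, sent rp 1 → ok
  r4: data parity 1, sent rp 1 → ok
Recompute each column's even parity and compare to cp:
  c0: data parity 0, sent cp 0 → ok
  c1: data parity 0, sent cp 0 → ok
  c2: data parity 0, sent cp 1 → mismatch
  c3: data parity 0, sent cp 0 → ok
  c4: data parity 1, sent cp 1 → ok
Exactly one row (r0) and one column (c2) fail → the flipped bit is at their intersection.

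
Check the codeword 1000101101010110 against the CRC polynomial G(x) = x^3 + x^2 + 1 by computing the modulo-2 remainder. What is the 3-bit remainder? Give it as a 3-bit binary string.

Modulo-2 division of 1000101101010110 by 1101:
  pos 0: 1000 XOR 1101 = 0101
  pos 1: 1011 XOR 1101 = 0110
  pos 2: 1100 XOR 1101 = 0001
  pos 5: 1110 XOR 1101 = 0011
  pos 7: 1110 XOR 1101 = 0011
  pos 9: 1110 XOR 1101 = 0011
  pos 11: 1111 XOR 1101 = 0010
Remainder = 100 (nonzero — an error is detected).

100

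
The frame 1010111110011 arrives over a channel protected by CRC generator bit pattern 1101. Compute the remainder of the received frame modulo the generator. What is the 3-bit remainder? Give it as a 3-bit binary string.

Modulo-2 division of 1010111110011 by 1101:
  pos 0: 1010 XOR 1101 = 0111
  pos 1: 1111 XOR 1101 = 0010
  pos 3: 1011 XOR 1101 = 0110
  pos 4: 1101 XOR 1101 = 0000
  pos 8: 1001 XOR 1101 = 0100
  pos 9: 1001 XOR 1101 = 0100
Remainder = 100 (nonzero — an error is detected).

100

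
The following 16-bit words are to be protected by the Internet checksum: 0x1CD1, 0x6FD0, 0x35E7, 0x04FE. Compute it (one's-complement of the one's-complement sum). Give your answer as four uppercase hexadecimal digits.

One's-complement addition (fold any carry out of bit 15 back into bit 0):
  0x1CD1 + 0x6FD0 = 0x08CA1
  0x8CA1 + 0x35E7 = 0x0C288
  0xC288 + 0x04FE = 0x0C786
One's-complement sum = 0xC786.
Checksum = ~0xC786 & 0xFFFF = 0x3879.

3879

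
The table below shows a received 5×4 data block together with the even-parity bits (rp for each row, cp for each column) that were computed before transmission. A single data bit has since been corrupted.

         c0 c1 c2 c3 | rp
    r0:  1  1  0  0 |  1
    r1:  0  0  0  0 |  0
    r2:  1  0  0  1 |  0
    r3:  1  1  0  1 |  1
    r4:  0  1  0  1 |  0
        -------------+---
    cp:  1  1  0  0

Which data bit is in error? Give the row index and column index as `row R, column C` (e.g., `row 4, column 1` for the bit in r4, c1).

Recompute each row's even parity and compare to rp:
  r0: data parity 0, sent rp 1 → mismatch
  r1: data parity 0, sent rp 0 → ok
  r2: data parity 0, sent rp 0 → ok
  r3: data parity 1, sent rp 1 → ok
  r4: data parity 0, sent rp 0 → ok
Recompute each column's even parity and compare to cp:
  c0: data parity 1, sent cp 1 → ok
  c1: data parity 1, sent cp 1 → ok
  c2: data parity 0, sent cp 0 → ok
  c3: data parity 1, sent cp 0 → mismatch
Exactly one row (r0) and one column (c3) fail → the flipped bit is at their intersection.

row 0, column 3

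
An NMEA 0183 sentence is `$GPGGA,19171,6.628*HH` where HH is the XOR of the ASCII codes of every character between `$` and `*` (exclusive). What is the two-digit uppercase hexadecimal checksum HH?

XOR the ASCII codes of the payload characters:
  'G' = 0x47 → acc = 0x47
  'P' = 0x50 → acc = 0x17
  'G' = 0x47 → acc = 0x50
  'G' = 0x47 → acc = 0x17
  'A' = 0x41 → acc = 0x56
  ',' = 0x2C → acc = 0x7A
  '1' = 0x31 → acc = 0x4B
  '9' = 0x39 → acc = 0x72
  '1' = 0x31 → acc = 0x43
  '7' = 0x37 → acc = 0x74
  '1' = 0x31 → acc = 0x45
  ',' = 0x2C → acc = 0x69
  '6' = 0x36 → acc = 0x5F
  '.' = 0x2E → acc = 0x71
  '6' = 0x36 → acc = 0x47
  '2' = 0x32 → acc = 0x75
  '8' = 0x38 → acc = 0x4D
Checksum = 0x4D.

4D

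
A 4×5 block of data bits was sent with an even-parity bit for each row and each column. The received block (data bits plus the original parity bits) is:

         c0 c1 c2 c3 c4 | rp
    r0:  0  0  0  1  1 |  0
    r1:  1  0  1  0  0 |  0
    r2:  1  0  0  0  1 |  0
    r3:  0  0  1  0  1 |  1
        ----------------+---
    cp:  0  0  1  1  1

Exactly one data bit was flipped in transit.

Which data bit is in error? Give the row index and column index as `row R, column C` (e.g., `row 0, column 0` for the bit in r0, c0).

Recompute each row's even parity and compare to rp:
  r0: data parity 0, sent rp 0 → ok
  r1: data parity 0, sent rp 0 → ok
  r2: data parity 0, sent rp 0 → ok
  r3: data parity 0, sent rp 1 → mismatch
Recompute each column's even parity and compare to cp:
  c0: data parity 0, sent cp 0 → ok
  c1: data parity 0, sent cp 0 → ok
  c2: data parity 0, sent cp 1 → mismatch
  c3: data parity 1, sent cp 1 → ok
  c4: data parity 1, sent cp 1 → ok
Exactly one row (r3) and one column (c2) fail → the flipped bit is at their intersection.

row 3, column 2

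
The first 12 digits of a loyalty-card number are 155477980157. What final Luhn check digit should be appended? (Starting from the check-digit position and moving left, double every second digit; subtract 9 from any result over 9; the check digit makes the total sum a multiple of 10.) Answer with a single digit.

5

Partial digits right→left: 7 5 1 0 8 9 7 7 4 5 5 1
Double every second digit counting from the check-digit position (so the 1st, 3rd, 5th, ... of the partial from the right).
  doubled (with −9 where >9): 5 2 7 5 8 1 → sum 28
  kept as-is: 5 0 9 7 5 1 → sum 27
Total = 28 + 27 = 55.
Check digit = (10 − (55 mod 10)) mod 10 = 5.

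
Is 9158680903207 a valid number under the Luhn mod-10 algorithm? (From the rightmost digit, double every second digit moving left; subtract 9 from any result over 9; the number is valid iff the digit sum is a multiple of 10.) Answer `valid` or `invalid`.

valid

From the right, keep odd positions and double even positions (subtract 9 from any doubled value over 9):
  doubled (positions 2,4,...): 0 6 9 7 7 2 → sum 31
  kept (positions 1,3,...): 7 2 0 0 6 5 9 → sum 29
Total = 60.
60 mod 10 = 0, so the number is valid.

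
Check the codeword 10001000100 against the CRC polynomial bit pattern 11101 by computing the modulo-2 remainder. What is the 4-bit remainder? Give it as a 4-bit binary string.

0010

Modulo-2 division of 10001000100 by 11101:
  pos 0: 10001 XOR 11101 = 01100
  pos 1: 11000 XOR 11101 = 00101
  pos 3: 10100 XOR 11101 = 01001
  pos 4: 10011 XOR 11101 = 01110
  pos 5: 11100 XOR 11101 = 00001
Remainder = 0010 (nonzero — an error is detected).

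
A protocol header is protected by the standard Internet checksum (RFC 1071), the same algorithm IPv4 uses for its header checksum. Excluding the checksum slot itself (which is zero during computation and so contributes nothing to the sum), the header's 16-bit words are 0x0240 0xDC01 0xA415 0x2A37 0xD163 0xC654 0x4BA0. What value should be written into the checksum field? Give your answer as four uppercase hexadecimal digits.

One's-complement addition (fold any carry out of bit 15 back into bit 0):
  0x0240 + 0xDC01 = 0x0DE41
  0xDE41 + 0xA415 = 0x18256 → wrap carry → 0x8257
  0x8257 + 0x2A37 = 0x0AC8E
  0xAC8E + 0xD163 = 0x17DF1 → wrap carry → 0x7DF2
  0x7DF2 + 0xC654 = 0x14446 → wrap carry → 0x4447
  0x4447 + 0x4BA0 = 0x08FE7
One's-complement sum = 0x8FE7.
Checksum = ~0x8FE7 & 0xFFFF = 0x7018.

7018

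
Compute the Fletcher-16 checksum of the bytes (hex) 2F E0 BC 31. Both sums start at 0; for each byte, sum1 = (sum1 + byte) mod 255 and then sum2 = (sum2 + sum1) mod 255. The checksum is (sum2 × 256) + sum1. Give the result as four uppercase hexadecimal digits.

0AFD

Running sums (mod 255):
  after byte 0 (2F): sum1=47, sum2=47
  after byte 1 (E0): sum1=16, sum2=63
  after byte 2 (BC): sum1=204, sum2=12
  after byte 3 (31): sum1=253, sum2=10
Checksum = sum2·256 + sum1 = 10·256 + 253 = 2813 = 0x0AFD.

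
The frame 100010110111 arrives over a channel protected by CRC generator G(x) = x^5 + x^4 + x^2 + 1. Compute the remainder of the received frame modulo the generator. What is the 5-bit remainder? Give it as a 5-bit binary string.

00111

Modulo-2 division of 100010110111 by 110101:
  pos 0: 100010 XOR 110101 = 010111
  pos 1: 101111 XOR 110101 = 011010
  pos 2: 110101 XOR 110101 = 000000
Remainder = 00111 (nonzero — an error is detected).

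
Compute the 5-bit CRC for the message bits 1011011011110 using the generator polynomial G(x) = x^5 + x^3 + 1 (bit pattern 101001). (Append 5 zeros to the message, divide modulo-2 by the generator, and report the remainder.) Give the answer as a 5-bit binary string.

10100

Append 5 zeros: 101101101111000000. Divide by 101001 (XOR where the leading bit is 1):
  pos 0: 101101 XOR 101001 = 000100
  pos 3: 100101 XOR 101001 = 001100
  pos 5: 110011 XOR 101001 = 011010
  pos 6: 110101 XOR 101001 = 011100
  pos 7: 111000 XOR 101001 = 010001
  pos 8: 100010 XOR 101001 = 001011
  pos 10: 101100 XOR 101001 = 000101
Remainder (last 5 bits) = 10100. This is the CRC / FCS.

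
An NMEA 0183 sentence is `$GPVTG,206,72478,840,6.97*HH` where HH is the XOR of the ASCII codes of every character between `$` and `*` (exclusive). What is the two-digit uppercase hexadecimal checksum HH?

XOR the ASCII codes of the payload characters:
  'G' = 0x47 → acc = 0x47
  'P' = 0x50 → acc = 0x17
  'V' = 0x56 → acc = 0x41
  'T' = 0x54 → acc = 0x15
  'G' = 0x47 → acc = 0x52
  ',' = 0x2C → acc = 0x7E
  '2' = 0x32 → acc = 0x4C
  '0' = 0x30 → acc = 0x7C
  '6' = 0x36 → acc = 0x4A
  ',' = 0x2C → acc = 0x66
  '7' = 0x37 → acc = 0x51
  '2' = 0x32 → acc = 0x63
  '4' = 0x34 → acc = 0x57
  '7' = 0x37 → acc = 0x60
  '8' = 0x38 → acc = 0x58
  ',' = 0x2C → acc = 0x74
  '8' = 0x38 → acc = 0x4C
  '4' = 0x34 → acc = 0x78
  '0' = 0x30 → acc = 0x48
  ',' = 0x2C → acc = 0x64
  '6' = 0x36 → acc = 0x52
  '.' = 0x2E → acc = 0x7C
  '9' = 0x39 → acc = 0x45
  '7' = 0x37 → acc = 0x72
Checksum = 0x72.

72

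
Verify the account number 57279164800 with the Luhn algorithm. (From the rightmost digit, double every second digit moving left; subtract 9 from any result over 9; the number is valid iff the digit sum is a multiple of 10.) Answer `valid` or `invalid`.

valid

From the right, keep odd positions and double even positions (subtract 9 from any doubled value over 9):
  doubled (positions 2,4,...): 0 8 2 5 5 → sum 20
  kept (positions 1,3,...): 0 8 6 9 2 5 → sum 30
Total = 50.
50 mod 10 = 0, so the number is valid.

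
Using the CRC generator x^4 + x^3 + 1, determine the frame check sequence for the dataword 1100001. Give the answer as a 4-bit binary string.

0110

Append 4 zeros: 11000010000. Divide by 11001 (XOR where the leading bit is 1):
  pos 0: 11000 XOR 11001 = 00001
  pos 4: 10100 XOR 11001 = 01101
  pos 5: 11010 XOR 11001 = 00011
Remainder (last 4 bits) = 0110. This is the CRC / FCS.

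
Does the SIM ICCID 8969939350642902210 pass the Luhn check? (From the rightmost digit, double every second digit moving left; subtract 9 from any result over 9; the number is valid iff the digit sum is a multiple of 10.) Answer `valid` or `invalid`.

valid

From the right, keep odd positions and double even positions (subtract 9 from any doubled value over 9):
  doubled (positions 2,4,...): 2 4 9 8 0 6 6 9 9 → sum 53
  kept (positions 1,3,...): 0 2 0 2 6 5 9 9 6 8 → sum 47
Total = 100.
100 mod 10 = 0, so the number is valid.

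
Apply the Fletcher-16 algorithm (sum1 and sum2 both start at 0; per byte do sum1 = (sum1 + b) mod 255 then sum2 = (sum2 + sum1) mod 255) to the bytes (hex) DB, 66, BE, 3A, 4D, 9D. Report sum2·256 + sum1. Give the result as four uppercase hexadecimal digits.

0926

Running sums (mod 255):
  after byte 0 (DB): sum1=219, sum2=219
  after byte 1 (66): sum1=66, sum2=30
  after byte 2 (BE): sum1=1, sum2=31
  after byte 3 (3A): sum1=59, sum2=90
  after byte 4 (4D): sum1=136, sum2=226
  after byte 5 (9D): sum1=38, sum2=9
Checksum = sum2·256 + sum1 = 9·256 + 38 = 2342 = 0x0926.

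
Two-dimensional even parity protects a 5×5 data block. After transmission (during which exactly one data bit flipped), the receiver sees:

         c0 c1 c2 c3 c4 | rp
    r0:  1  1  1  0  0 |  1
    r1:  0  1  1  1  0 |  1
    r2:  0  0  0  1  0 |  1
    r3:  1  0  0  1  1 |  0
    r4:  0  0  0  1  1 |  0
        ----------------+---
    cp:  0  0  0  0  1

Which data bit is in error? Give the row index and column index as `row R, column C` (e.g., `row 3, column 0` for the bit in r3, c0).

Recompute each row's even parity and compare to rp:
  r0: data parity 1, sent rp 1 → ok
  r1: data parity 1, sent rp 1 → ok
  r2: data parity 1, sent rp 1 → ok
  r3: data parity 1, sent rp 0 → mismatch
  r4: data parity 0, sent rp 0 → ok
Recompute each column's even parity and compare to cp:
  c0: data parity 0, sent cp 0 → ok
  c1: data parity 0, sent cp 0 → ok
  c2: data parity 0, sent cp 0 → ok
  c3: data parity 0, sent cp 0 → ok
  c4: data parity 0, sent cp 1 → mismatch
Exactly one row (r3) and one column (c4) fail → the flipped bit is at their intersection.

row 3, column 4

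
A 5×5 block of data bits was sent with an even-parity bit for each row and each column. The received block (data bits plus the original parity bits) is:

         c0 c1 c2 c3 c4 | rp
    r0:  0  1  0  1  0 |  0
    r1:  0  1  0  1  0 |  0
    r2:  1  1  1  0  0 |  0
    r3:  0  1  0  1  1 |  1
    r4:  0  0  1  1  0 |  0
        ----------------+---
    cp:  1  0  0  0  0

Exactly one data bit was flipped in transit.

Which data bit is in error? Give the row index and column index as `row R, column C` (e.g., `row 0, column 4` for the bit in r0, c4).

Recompute each row's even parity and compare to rp:
  r0: data parity 0, sent rp 0 → ok
  r1: data parity 0, sent rp 0 → ok
  r2: data parity 1, sent rp 0 → mismatch
  r3: data parity 1, sent rp 1 → ok
  r4: data parity 0, sent rp 0 → ok
Recompute each column's even parity and compare to cp:
  c0: data parity 1, sent cp 1 → ok
  c1: data parity 0, sent cp 0 → ok
  c2: data parity 0, sent cp 0 → ok
  c3: data parity 0, sent cp 0 → ok
  c4: data parity 1, sent cp 0 → mismatch
Exactly one row (r2) and one column (c4) fail → the flipped bit is at their intersection.

row 2, column 4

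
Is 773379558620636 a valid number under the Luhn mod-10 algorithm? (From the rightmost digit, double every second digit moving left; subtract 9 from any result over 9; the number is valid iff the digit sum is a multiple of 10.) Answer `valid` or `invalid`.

invalid

From the right, keep odd positions and double even positions (subtract 9 from any doubled value over 9):
  doubled (positions 2,4,...): 6 0 3 1 9 6 5 → sum 30
  kept (positions 1,3,...): 6 6 2 8 5 7 3 7 → sum 44
Total = 74.
74 mod 10 = 4, so the number is invalid.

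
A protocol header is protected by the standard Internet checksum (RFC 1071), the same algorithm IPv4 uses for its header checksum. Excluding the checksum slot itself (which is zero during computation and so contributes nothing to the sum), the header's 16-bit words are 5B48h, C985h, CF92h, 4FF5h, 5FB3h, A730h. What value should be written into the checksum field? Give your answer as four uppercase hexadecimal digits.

One's-complement addition (fold any carry out of bit 15 back into bit 0):
  0x5B48 + 0xC985 = 0x124CD → wrap carry → 0x24CE
  0x24CE + 0xCF92 = 0x0F460
  0xF460 + 0x4FF5 = 0x14455 → wrap carry → 0x4456
  0x4456 + 0x5FB3 = 0x0A409
  0xA409 + 0xA730 = 0x14B39 → wrap carry → 0x4B3A
One's-complement sum = 0x4B3A.
Checksum = ~0x4B3A & 0xFFFF = 0xB4C5.

B4C5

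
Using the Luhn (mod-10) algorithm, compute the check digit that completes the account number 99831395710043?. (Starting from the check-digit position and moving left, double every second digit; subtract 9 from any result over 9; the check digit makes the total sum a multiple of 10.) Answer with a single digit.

2

Partial digits right→left: 3 4 0 0 1 7 5 9 3 1 3 8 9 9
Double every second digit counting from the check-digit position (so the 1st, 3rd, 5th, ... of the partial from the right).
  doubled (with −9 where >9): 6 0 2 1 6 6 9 → sum 30
  kept as-is: 4 0 7 9 1 8 9 → sum 38
Total = 30 + 38 = 68.
Check digit = (10 − (68 mod 10)) mod 10 = 2.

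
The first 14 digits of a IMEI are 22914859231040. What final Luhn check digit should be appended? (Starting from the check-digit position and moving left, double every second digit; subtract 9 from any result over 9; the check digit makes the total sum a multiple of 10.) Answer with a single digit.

Partial digits right→left: 0 4 0 1 3 2 9 5 8 4 1 9 2 2
Double every second digit counting from the check-digit position (so the 1st, 3rd, 5th, ... of the partial from the right).
  doubled (with −9 where >9): 0 0 6 9 7 2 4 → sum 28
  kept as-is: 4 1 2 5 4 9 2 → sum 27
Total = 28 + 27 = 55.
Check digit = (10 − (55 mod 10)) mod 10 = 5.

5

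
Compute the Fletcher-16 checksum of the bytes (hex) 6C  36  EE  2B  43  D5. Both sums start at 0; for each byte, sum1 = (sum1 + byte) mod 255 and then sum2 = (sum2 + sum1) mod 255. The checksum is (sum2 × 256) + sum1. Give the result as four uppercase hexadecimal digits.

Running sums (mod 255):
  after byte 0 (6C): sum1=108, sum2=108
  after byte 1 (36): sum1=162, sum2=15
  after byte 2 (EE): sum1=145, sum2=160
  after byte 3 (2B): sum1=188, sum2=93
  after byte 4 (43): sum1=0, sum2=93
  after byte 5 (D5): sum1=213, sum2=51
Checksum = sum2·256 + sum1 = 51·256 + 213 = 13269 = 0x33D5.

33D5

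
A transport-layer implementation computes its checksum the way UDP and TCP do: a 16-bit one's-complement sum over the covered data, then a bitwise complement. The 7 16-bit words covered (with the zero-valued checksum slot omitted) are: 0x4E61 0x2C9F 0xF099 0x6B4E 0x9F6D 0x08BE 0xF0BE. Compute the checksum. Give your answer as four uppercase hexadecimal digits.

One's-complement addition (fold any carry out of bit 15 back into bit 0):
  0x4E61 + 0x2C9F = 0x07B00
  0x7B00 + 0xF099 = 0x16B99 → wrap carry → 0x6B9A
  0x6B9A + 0x6B4E = 0x0D6E8
  0xD6E8 + 0x9F6D = 0x17655 → wrap carry → 0x7656
  0x7656 + 0x08BE = 0x07F14
  0x7F14 + 0xF0BE = 0x16FD2 → wrap carry → 0x6FD3
One's-complement sum = 0x6FD3.
Checksum = ~0x6FD3 & 0xFFFF = 0x902C.

902C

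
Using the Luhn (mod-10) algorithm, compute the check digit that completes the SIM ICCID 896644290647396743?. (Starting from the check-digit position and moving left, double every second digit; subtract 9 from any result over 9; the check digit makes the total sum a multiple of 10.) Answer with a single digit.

Partial digits right→left: 3 4 7 6 9 3 7 4 6 0 9 2 4 4 6 6 9 8
Double every second digit counting from the check-digit position (so the 1st, 3rd, 5th, ... of the partial from the right).
  doubled (with −9 where >9): 6 5 9 5 3 9 8 3 9 → sum 57
  kept as-is: 4 6 3 4 0 2 4 6 8 → sum 37
Total = 57 + 37 = 94.
Check digit = (10 − (94 mod 10)) mod 10 = 6.

6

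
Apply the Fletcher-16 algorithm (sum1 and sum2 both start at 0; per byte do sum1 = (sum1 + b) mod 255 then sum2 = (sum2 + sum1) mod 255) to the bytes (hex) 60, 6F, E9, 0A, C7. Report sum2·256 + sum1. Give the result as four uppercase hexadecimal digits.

398B

Running sums (mod 255):
  after byte 0 (60): sum1=96, sum2=96
  after byte 1 (6F): sum1=207, sum2=48
  after byte 2 (E9): sum1=185, sum2=233
  after byte 3 (0A): sum1=195, sum2=173
  after byte 4 (C7): sum1=139, sum2=57
Checksum = sum2·256 + sum1 = 57·256 + 139 = 14731 = 0x398B.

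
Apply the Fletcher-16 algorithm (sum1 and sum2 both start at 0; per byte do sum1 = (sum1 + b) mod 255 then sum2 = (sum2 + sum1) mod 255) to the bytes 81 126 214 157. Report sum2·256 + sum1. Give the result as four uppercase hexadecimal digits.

Running sums (mod 255):
  after byte 0 (81): sum1=81, sum2=81
  after byte 1 (126): sum1=207, sum2=33
  after byte 2 (214): sum1=166, sum2=199
  after byte 3 (157): sum1=68, sum2=12
Checksum = sum2·256 + sum1 = 12·256 + 68 = 3140 = 0x0C44.

0C44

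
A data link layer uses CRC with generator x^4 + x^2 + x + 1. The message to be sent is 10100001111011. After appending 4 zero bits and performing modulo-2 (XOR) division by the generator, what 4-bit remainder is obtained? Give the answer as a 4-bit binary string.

1100

Append 4 zeros: 101000011110110000. Divide by 10111 (XOR where the leading bit is 1):
  pos 0: 10100 XOR 10111 = 00011
  pos 3: 11001 XOR 10111 = 01110
  pos 4: 11101 XOR 10111 = 01010
  pos 5: 10101 XOR 10111 = 00010
  pos 8: 10101 XOR 10111 = 00010
  pos 11: 10100 XOR 10111 = 00011
Remainder (last 4 bits) = 1100. This is the CRC / FCS.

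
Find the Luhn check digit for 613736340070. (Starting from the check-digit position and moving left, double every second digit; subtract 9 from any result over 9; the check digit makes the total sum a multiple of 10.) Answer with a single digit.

Partial digits right→left: 0 7 0 0 4 3 6 3 7 3 1 6
Double every second digit counting from the check-digit position (so the 1st, 3rd, 5th, ... of the partial from the right).
  doubled (with −9 where >9): 0 0 8 3 5 2 → sum 18
  kept as-is: 7 0 3 3 3 6 → sum 22
Total = 18 + 22 = 40.
Check digit = (10 − (40 mod 10)) mod 10 = 0.

0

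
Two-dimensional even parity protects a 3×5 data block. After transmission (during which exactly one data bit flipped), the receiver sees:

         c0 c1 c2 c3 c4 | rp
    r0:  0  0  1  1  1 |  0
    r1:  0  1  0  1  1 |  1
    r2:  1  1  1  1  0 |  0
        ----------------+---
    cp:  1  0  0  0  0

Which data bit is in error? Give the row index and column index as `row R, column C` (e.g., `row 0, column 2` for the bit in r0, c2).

row 0, column 3

Recompute each row's even parity and compare to rp:
  r0: data parity 1, sent rp 0 → mismatch
  r1: data parity 1, sent rp 1 → ok
  r2: data parity 0, sent rp 0 → ok
Recompute each column's even parity and compare to cp:
  c0: data parity 1, sent cp 1 → ok
  c1: data parity 0, sent cp 0 → ok
  c2: data parity 0, sent cp 0 → ok
  c3: data parity 1, sent cp 0 → mismatch
  c4: data parity 0, sent cp 0 → ok
Exactly one row (r0) and one column (c3) fail → the flipped bit is at their intersection.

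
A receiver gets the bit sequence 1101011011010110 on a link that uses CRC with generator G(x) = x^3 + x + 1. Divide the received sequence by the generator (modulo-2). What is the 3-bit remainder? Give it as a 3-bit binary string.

111

Modulo-2 division of 1101011011010110 by 1011:
  pos 0: 1101 XOR 1011 = 0110
  pos 1: 1100 XOR 1011 = 0111
  pos 2: 1111 XOR 1011 = 0100
  pos 3: 1001 XOR 1011 = 0010
  pos 5: 1001 XOR 1011 = 0010
  pos 7: 1010 XOR 1011 = 0001
  pos 10: 1101 XOR 1011 = 0110
  pos 11: 1101 XOR 1011 = 0110
  pos 12: 1100 XOR 1011 = 0111
Remainder = 111 (nonzero — an error is detected).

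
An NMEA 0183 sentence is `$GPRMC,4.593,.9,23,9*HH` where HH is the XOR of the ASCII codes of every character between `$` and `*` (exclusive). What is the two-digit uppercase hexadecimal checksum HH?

41

XOR the ASCII codes of the payload characters:
  'G' = 0x47 → acc = 0x47
  'P' = 0x50 → acc = 0x17
  'R' = 0x52 → acc = 0x45
  'M' = 0x4D → acc = 0x08
  'C' = 0x43 → acc = 0x4B
  ',' = 0x2C → acc = 0x67
  '4' = 0x34 → acc = 0x53
  '.' = 0x2E → acc = 0x7D
  '5' = 0x35 → acc = 0x48
  '9' = 0x39 → acc = 0x71
  '3' = 0x33 → acc = 0x42
  ',' = 0x2C → acc = 0x6E
  '.' = 0x2E → acc = 0x40
  '9' = 0x39 → acc = 0x79
  ',' = 0x2C → acc = 0x55
  '2' = 0x32 → acc = 0x67
  '3' = 0x33 → acc = 0x54
  ',' = 0x2C → acc = 0x78
  '9' = 0x39 → acc = 0x41
Checksum = 0x41.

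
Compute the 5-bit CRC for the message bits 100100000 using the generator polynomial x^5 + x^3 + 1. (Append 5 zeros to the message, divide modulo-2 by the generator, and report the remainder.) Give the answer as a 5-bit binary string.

Append 5 zeros: 10010000000000. Divide by 101001 (XOR where the leading bit is 1):
  pos 0: 100100 XOR 101001 = 001101
  pos 2: 110100 XOR 101001 = 011101
  pos 3: 111010 XOR 101001 = 010011
  pos 4: 100110 XOR 101001 = 001111
  pos 6: 111100 XOR 101001 = 010101
  pos 7: 101010 XOR 101001 = 000011
Remainder (last 5 bits) = 00110. This is the CRC / FCS.

00110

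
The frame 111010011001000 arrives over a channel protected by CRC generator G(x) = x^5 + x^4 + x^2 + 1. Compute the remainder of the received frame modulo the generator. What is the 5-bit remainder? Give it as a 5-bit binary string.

10000

Modulo-2 division of 111010011001000 by 110101:
  pos 0: 111010 XOR 110101 = 001111
  pos 2: 111101 XOR 110101 = 001000
  pos 4: 100010 XOR 110101 = 010111
  pos 5: 101110 XOR 110101 = 011011
  pos 6: 110111 XOR 110101 = 000010
Remainder = 10000 (nonzero — an error is detected).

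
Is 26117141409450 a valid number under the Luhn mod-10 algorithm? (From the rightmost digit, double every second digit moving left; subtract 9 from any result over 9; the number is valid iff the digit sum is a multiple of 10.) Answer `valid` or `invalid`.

From the right, keep odd positions and double even positions (subtract 9 from any doubled value over 9):
  doubled (positions 2,4,...): 1 9 8 8 5 2 4 → sum 37
  kept (positions 1,3,...): 0 4 0 1 1 1 6 → sum 13
Total = 50.
50 mod 10 = 0, so the number is valid.

valid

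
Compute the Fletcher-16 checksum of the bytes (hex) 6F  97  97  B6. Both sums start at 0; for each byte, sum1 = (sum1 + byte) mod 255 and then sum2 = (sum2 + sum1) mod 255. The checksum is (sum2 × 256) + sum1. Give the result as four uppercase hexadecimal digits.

Running sums (mod 255):
  after byte 0 (6F): sum1=111, sum2=111
  after byte 1 (97): sum1=7, sum2=118
  after byte 2 (97): sum1=158, sum2=21
  after byte 3 (B6): sum1=85, sum2=106
Checksum = sum2·256 + sum1 = 106·256 + 85 = 27221 = 0x6A55.

6A55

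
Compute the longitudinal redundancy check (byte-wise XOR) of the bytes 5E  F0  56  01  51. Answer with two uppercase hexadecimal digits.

A8

XOR the bytes together:
  start with 0x5E
  0x5E ⊕ 0xF0 = 0xAE
  0xAE ⊕ 0x56 = 0xF8
  0xF8 ⊕ 0x01 = 0xF9
  0xF9 ⊕ 0x51 = 0xA8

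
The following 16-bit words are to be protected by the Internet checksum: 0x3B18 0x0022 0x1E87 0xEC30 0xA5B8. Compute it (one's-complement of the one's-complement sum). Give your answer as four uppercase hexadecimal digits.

1455

One's-complement addition (fold any carry out of bit 15 back into bit 0):
  0x3B18 + 0x0022 = 0x03B3A
  0x3B3A + 0x1E87 = 0x059C1
  0x59C1 + 0xEC30 = 0x145F1 → wrap carry → 0x45F2
  0x45F2 + 0xA5B8 = 0x0EBAA
One's-complement sum = 0xEBAA.
Checksum = ~0xEBAA & 0xFFFF = 0x1455.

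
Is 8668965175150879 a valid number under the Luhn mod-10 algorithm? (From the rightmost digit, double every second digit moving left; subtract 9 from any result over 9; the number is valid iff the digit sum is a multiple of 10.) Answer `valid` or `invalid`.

valid

From the right, keep odd positions and double even positions (subtract 9 from any doubled value over 9):
  doubled (positions 2,4,...): 5 0 2 5 1 9 3 7 → sum 32
  kept (positions 1,3,...): 9 8 5 5 1 6 8 6 → sum 48
Total = 80.
80 mod 10 = 0, so the number is valid.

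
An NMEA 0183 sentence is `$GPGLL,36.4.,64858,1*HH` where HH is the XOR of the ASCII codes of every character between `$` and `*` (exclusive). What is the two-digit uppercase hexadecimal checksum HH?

XOR the ASCII codes of the payload characters:
  'G' = 0x47 → acc = 0x47
  'P' = 0x50 → acc = 0x17
  'G' = 0x47 → acc = 0x50
  'L' = 0x4C → acc = 0x1C
  'L' = 0x4C → acc = 0x50
  ',' = 0x2C → acc = 0x7C
  '3' = 0x33 → acc = 0x4F
  '6' = 0x36 → acc = 0x79
  '.' = 0x2E → acc = 0x57
  '4' = 0x34 → acc = 0x63
  '.' = 0x2E → acc = 0x4D
  ',' = 0x2C → acc = 0x61
  '6' = 0x36 → acc = 0x57
  '4' = 0x34 → acc = 0x63
  '8' = 0x38 → acc = 0x5B
  '5' = 0x35 → acc = 0x6E
  '8' = 0x38 → acc = 0x56
  ',' = 0x2C → acc = 0x7A
  '1' = 0x31 → acc = 0x4B
Checksum = 0x4B.

4B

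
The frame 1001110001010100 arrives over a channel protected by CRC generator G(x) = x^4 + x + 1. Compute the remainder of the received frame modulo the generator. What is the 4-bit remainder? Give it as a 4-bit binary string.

1100

Modulo-2 division of 1001110001010100 by 10011:
  pos 0: 10011 XOR 10011 = 00000
  pos 5: 10001 XOR 10011 = 00010
  pos 8: 10010 XOR 10011 = 00001
Remainder = 1100 (nonzero — an error is detected).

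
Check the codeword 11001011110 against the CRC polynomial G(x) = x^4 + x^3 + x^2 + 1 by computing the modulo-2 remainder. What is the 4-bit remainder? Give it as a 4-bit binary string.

0001

Modulo-2 division of 11001011110 by 11101:
  pos 0: 11001 XOR 11101 = 00100
  pos 2: 10001 XOR 11101 = 01100
  pos 3: 11001 XOR 11101 = 00100
  pos 5: 10011 XOR 11101 = 01110
  pos 6: 11100 XOR 11101 = 00001
Remainder = 0001 (nonzero — an error is detected).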